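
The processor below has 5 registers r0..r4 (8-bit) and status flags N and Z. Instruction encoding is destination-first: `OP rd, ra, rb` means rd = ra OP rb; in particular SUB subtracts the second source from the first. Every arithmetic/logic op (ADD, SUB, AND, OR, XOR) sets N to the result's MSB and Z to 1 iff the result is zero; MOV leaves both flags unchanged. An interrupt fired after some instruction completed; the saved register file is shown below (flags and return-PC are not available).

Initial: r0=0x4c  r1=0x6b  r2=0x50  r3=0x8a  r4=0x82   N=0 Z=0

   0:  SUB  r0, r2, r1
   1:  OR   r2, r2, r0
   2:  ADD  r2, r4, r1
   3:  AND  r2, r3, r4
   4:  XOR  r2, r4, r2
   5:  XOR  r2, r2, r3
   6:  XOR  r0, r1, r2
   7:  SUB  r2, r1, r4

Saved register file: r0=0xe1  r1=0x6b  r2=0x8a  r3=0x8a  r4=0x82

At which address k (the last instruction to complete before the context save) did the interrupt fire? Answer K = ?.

K = 6

after  0: r0=0xe5 r1=0x6b r2=0x50 r3=0x8a r4=0x82  N=1 Z=0
after  1: r0=0xe5 r1=0x6b r2=0xf5 r3=0x8a r4=0x82  N=1 Z=0
after  2: r0=0xe5 r1=0x6b r2=0xed r3=0x8a r4=0x82  N=1 Z=0
after  3: r0=0xe5 r1=0x6b r2=0x82 r3=0x8a r4=0x82  N=1 Z=0
after  4: r0=0xe5 r1=0x6b r2=0x00 r3=0x8a r4=0x82  N=0 Z=1
after  5: r0=0xe5 r1=0x6b r2=0x8a r3=0x8a r4=0x82  N=1 Z=0
after  6: r0=0xe1 r1=0x6b r2=0x8a r3=0x8a r4=0x82  N=1 Z=0
-- IRQ taken; context saved, return-PC = 7 --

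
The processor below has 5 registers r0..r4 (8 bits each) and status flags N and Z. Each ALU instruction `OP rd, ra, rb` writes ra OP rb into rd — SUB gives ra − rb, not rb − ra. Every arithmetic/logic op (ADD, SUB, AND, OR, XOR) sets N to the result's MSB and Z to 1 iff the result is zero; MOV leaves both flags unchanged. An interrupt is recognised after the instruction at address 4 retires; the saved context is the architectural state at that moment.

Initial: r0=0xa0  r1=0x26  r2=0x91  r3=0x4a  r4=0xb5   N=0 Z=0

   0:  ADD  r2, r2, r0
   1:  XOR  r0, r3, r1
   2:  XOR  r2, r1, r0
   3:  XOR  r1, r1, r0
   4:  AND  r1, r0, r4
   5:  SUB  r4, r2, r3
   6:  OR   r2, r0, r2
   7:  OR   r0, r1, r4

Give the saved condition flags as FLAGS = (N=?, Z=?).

after  0: r0=0xa0 r1=0x26 r2=0x31 r3=0x4a r4=0xb5  N=0 Z=0
after  1: r0=0x6c r1=0x26 r2=0x31 r3=0x4a r4=0xb5  N=0 Z=0
after  2: r0=0x6c r1=0x26 r2=0x4a r3=0x4a r4=0xb5  N=0 Z=0
after  3: r0=0x6c r1=0x4a r2=0x4a r3=0x4a r4=0xb5  N=0 Z=0
after  4: r0=0x6c r1=0x24 r2=0x4a r3=0x4a r4=0xb5  N=0 Z=0
-- IRQ taken; context saved, return-PC = 5 --

FLAGS = (N=0, Z=0)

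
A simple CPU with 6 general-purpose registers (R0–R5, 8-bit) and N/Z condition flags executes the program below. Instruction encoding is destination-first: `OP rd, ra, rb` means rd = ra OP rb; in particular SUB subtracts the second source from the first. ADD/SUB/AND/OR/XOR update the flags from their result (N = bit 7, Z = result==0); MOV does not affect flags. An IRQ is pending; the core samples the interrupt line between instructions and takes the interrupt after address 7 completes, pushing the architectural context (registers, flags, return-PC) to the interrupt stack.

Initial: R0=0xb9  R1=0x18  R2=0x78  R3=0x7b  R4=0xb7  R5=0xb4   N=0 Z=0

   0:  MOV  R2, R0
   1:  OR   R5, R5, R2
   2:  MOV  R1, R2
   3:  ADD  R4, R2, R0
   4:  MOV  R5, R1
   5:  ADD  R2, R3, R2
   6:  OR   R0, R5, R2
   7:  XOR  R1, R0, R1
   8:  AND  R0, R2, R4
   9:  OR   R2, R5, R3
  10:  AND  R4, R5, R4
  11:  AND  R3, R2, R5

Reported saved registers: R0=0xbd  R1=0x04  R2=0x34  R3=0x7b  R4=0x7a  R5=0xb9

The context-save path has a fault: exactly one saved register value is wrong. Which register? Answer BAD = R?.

BAD = R4

after  0: R0=0xb9 R1=0x18 R2=0xb9 R3=0x7b R4=0xb7 R5=0xb4  N=0 Z=0
after  1: R0=0xb9 R1=0x18 R2=0xb9 R3=0x7b R4=0xb7 R5=0xbd  N=1 Z=0
after  2: R0=0xb9 R1=0xb9 R2=0xb9 R3=0x7b R4=0xb7 R5=0xbd  N=1 Z=0
after  3: R0=0xb9 R1=0xb9 R2=0xb9 R3=0x7b R4=0x72 R5=0xbd  N=0 Z=0
after  4: R0=0xb9 R1=0xb9 R2=0xb9 R3=0x7b R4=0x72 R5=0xb9  N=0 Z=0
after  5: R0=0xb9 R1=0xb9 R2=0x34 R3=0x7b R4=0x72 R5=0xb9  N=0 Z=0
after  6: R0=0xbd R1=0xb9 R2=0x34 R3=0x7b R4=0x72 R5=0xb9  N=1 Z=0
after  7: R0=0xbd R1=0x04 R2=0x34 R3=0x7b R4=0x72 R5=0xb9  N=0 Z=0
-- IRQ taken; context saved, return-PC = 8 --
mismatch: R4: reported 0x7a vs actual 0x72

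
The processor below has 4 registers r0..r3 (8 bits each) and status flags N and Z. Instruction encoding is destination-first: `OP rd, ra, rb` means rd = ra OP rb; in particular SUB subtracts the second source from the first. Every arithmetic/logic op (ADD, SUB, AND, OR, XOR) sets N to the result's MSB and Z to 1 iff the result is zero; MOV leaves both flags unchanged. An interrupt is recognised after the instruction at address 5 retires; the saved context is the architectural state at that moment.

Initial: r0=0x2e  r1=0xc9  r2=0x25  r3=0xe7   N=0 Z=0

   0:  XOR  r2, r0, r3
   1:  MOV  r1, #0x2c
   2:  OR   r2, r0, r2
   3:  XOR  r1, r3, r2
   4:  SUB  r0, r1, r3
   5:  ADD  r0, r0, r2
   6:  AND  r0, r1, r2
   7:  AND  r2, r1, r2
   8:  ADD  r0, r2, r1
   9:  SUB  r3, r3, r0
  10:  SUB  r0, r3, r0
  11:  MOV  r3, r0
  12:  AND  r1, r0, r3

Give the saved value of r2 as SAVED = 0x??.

after  0: r0=0x2e r1=0xc9 r2=0xc9 r3=0xe7  N=1 Z=0
after  1: r0=0x2e r1=0x2c r2=0xc9 r3=0xe7  N=1 Z=0
after  2: r0=0x2e r1=0x2c r2=0xef r3=0xe7  N=1 Z=0
after  3: r0=0x2e r1=0x08 r2=0xef r3=0xe7  N=0 Z=0
after  4: r0=0x21 r1=0x08 r2=0xef r3=0xe7  N=0 Z=0
after  5: r0=0x10 r1=0x08 r2=0xef r3=0xe7  N=0 Z=0
-- IRQ taken; context saved, return-PC = 6 --

SAVED = 0xef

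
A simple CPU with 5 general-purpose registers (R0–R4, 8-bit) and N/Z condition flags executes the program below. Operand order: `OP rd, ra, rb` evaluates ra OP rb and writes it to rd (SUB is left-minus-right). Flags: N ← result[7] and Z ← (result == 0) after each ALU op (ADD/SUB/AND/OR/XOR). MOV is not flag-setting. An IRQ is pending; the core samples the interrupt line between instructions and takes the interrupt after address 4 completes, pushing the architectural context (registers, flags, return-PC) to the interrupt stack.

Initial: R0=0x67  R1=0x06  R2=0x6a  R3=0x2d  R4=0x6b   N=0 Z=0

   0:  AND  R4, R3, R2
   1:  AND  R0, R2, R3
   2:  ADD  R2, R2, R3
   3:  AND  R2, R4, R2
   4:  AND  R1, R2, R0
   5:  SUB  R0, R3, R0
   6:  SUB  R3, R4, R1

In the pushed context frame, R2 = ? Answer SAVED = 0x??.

after  0: R0=0x67 R1=0x06 R2=0x6a R3=0x2d R4=0x28  N=0 Z=0
after  1: R0=0x28 R1=0x06 R2=0x6a R3=0x2d R4=0x28  N=0 Z=0
after  2: R0=0x28 R1=0x06 R2=0x97 R3=0x2d R4=0x28  N=1 Z=0
after  3: R0=0x28 R1=0x06 R2=0x00 R3=0x2d R4=0x28  N=0 Z=1
after  4: R0=0x28 R1=0x00 R2=0x00 R3=0x2d R4=0x28  N=0 Z=1
-- IRQ taken; context saved, return-PC = 5 --

SAVED = 0x00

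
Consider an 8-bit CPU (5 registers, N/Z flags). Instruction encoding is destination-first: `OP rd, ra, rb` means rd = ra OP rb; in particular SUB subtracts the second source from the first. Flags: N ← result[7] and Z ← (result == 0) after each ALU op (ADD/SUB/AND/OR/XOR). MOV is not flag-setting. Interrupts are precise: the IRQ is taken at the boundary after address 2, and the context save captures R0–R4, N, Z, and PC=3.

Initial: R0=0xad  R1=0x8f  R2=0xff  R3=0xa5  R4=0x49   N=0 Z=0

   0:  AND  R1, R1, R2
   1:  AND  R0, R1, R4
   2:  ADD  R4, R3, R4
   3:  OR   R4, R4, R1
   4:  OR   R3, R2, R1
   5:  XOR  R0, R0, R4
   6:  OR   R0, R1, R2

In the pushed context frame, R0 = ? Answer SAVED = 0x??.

SAVED = 0x09

after  0: R0=0xad R1=0x8f R2=0xff R3=0xa5 R4=0x49  N=1 Z=0
after  1: R0=0x09 R1=0x8f R2=0xff R3=0xa5 R4=0x49  N=0 Z=0
after  2: R0=0x09 R1=0x8f R2=0xff R3=0xa5 R4=0xee  N=1 Z=0
-- IRQ taken; context saved, return-PC = 3 --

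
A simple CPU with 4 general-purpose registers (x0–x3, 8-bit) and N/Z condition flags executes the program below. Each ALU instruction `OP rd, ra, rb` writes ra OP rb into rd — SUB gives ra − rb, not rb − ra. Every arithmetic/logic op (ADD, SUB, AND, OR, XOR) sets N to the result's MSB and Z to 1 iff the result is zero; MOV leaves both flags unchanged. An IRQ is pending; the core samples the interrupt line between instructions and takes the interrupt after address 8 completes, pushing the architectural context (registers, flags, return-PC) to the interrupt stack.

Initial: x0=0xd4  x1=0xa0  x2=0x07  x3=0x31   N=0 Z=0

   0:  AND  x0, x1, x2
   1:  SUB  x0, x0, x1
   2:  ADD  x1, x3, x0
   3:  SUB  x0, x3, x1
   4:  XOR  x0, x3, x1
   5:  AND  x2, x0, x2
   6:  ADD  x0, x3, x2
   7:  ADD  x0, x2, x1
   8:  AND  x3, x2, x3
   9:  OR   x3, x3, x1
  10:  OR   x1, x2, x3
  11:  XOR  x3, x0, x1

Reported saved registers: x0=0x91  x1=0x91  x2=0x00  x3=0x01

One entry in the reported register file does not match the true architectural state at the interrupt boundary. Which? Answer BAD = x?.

BAD = x3

after  0: x0=0x00 x1=0xa0 x2=0x07 x3=0x31  N=0 Z=1
after  1: x0=0x60 x1=0xa0 x2=0x07 x3=0x31  N=0 Z=0
after  2: x0=0x60 x1=0x91 x2=0x07 x3=0x31  N=1 Z=0
after  3: x0=0xa0 x1=0x91 x2=0x07 x3=0x31  N=1 Z=0
after  4: x0=0xa0 x1=0x91 x2=0x07 x3=0x31  N=1 Z=0
after  5: x0=0xa0 x1=0x91 x2=0x00 x3=0x31  N=0 Z=1
after  6: x0=0x31 x1=0x91 x2=0x00 x3=0x31  N=0 Z=0
after  7: x0=0x91 x1=0x91 x2=0x00 x3=0x31  N=1 Z=0
after  8: x0=0x91 x1=0x91 x2=0x00 x3=0x00  N=0 Z=1
-- IRQ taken; context saved, return-PC = 9 --
mismatch: x3: reported 0x01 vs actual 0x00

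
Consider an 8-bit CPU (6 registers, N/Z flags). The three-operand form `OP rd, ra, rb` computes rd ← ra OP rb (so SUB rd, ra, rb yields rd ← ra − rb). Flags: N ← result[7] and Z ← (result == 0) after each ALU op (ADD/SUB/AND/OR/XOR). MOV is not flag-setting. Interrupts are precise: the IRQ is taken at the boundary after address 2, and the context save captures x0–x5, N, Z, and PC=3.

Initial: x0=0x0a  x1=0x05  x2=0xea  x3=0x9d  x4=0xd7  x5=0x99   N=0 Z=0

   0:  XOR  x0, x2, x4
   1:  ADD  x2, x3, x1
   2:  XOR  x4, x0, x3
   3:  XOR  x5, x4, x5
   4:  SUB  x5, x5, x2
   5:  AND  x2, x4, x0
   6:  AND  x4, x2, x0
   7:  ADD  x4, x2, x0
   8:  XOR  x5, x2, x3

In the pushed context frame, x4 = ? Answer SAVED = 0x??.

SAVED = 0xa0

after  0: x0=0x3d x1=0x05 x2=0xea x3=0x9d x4=0xd7 x5=0x99  N=0 Z=0
after  1: x0=0x3d x1=0x05 x2=0xa2 x3=0x9d x4=0xd7 x5=0x99  N=1 Z=0
after  2: x0=0x3d x1=0x05 x2=0xa2 x3=0x9d x4=0xa0 x5=0x99  N=1 Z=0
-- IRQ taken; context saved, return-PC = 3 --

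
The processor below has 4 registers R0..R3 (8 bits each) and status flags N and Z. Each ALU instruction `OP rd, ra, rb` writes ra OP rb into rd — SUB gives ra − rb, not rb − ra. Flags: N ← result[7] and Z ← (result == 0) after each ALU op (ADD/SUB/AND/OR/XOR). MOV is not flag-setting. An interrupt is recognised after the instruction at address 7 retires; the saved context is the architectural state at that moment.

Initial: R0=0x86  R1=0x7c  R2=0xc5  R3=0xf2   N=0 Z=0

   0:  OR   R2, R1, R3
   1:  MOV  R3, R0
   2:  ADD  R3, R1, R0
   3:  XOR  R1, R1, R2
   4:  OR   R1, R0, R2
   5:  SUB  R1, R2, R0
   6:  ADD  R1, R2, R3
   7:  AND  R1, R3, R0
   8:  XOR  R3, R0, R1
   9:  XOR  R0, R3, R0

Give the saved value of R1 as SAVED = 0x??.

SAVED = 0x02

after  0: R0=0x86 R1=0x7c R2=0xfe R3=0xf2  N=1 Z=0
after  1: R0=0x86 R1=0x7c R2=0xfe R3=0x86  N=1 Z=0
after  2: R0=0x86 R1=0x7c R2=0xfe R3=0x02  N=0 Z=0
after  3: R0=0x86 R1=0x82 R2=0xfe R3=0x02  N=1 Z=0
after  4: R0=0x86 R1=0xfe R2=0xfe R3=0x02  N=1 Z=0
after  5: R0=0x86 R1=0x78 R2=0xfe R3=0x02  N=0 Z=0
after  6: R0=0x86 R1=0x00 R2=0xfe R3=0x02  N=0 Z=1
after  7: R0=0x86 R1=0x02 R2=0xfe R3=0x02  N=0 Z=0
-- IRQ taken; context saved, return-PC = 8 --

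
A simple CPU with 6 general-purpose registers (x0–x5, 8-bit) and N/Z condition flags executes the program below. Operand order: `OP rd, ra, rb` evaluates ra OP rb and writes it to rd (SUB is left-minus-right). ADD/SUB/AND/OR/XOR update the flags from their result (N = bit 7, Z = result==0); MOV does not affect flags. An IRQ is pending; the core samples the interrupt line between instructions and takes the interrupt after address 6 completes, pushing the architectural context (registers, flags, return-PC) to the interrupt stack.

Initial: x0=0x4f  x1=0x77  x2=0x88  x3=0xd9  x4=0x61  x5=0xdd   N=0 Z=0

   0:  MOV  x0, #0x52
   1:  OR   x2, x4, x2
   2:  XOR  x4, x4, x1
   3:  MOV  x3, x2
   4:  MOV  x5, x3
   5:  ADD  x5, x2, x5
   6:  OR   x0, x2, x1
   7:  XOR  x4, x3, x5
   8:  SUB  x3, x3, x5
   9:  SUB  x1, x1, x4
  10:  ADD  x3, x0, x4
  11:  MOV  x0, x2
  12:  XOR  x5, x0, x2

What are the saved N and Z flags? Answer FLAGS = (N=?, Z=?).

after  0: x0=0x52 x1=0x77 x2=0x88 x3=0xd9 x4=0x61 x5=0xdd  N=0 Z=0
after  1: x0=0x52 x1=0x77 x2=0xe9 x3=0xd9 x4=0x61 x5=0xdd  N=1 Z=0
after  2: x0=0x52 x1=0x77 x2=0xe9 x3=0xd9 x4=0x16 x5=0xdd  N=0 Z=0
after  3: x0=0x52 x1=0x77 x2=0xe9 x3=0xe9 x4=0x16 x5=0xdd  N=0 Z=0
after  4: x0=0x52 x1=0x77 x2=0xe9 x3=0xe9 x4=0x16 x5=0xe9  N=0 Z=0
after  5: x0=0x52 x1=0x77 x2=0xe9 x3=0xe9 x4=0x16 x5=0xd2  N=1 Z=0
after  6: x0=0xff x1=0x77 x2=0xe9 x3=0xe9 x4=0x16 x5=0xd2  N=1 Z=0
-- IRQ taken; context saved, return-PC = 7 --

FLAGS = (N=1, Z=0)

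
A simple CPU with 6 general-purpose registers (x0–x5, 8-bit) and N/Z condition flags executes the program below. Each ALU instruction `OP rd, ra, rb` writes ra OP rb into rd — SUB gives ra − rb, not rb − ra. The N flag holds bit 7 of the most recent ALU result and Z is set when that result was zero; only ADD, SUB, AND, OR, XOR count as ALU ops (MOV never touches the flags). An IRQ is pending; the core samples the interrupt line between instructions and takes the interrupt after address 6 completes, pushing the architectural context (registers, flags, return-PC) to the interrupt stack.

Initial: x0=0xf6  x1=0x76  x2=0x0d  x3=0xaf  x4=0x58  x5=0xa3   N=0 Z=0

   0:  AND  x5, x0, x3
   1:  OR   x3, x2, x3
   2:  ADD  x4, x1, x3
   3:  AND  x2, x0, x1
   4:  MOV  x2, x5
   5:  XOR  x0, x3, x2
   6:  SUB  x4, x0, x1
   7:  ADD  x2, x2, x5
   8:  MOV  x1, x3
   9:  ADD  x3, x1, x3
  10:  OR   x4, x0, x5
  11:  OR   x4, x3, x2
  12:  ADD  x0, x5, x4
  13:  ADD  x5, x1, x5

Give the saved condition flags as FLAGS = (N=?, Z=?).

FLAGS = (N=1, Z=0)

after  0: x0=0xf6 x1=0x76 x2=0x0d x3=0xaf x4=0x58 x5=0xa6  N=1 Z=0
after  1: x0=0xf6 x1=0x76 x2=0x0d x3=0xaf x4=0x58 x5=0xa6  N=1 Z=0
after  2: x0=0xf6 x1=0x76 x2=0x0d x3=0xaf x4=0x25 x5=0xa6  N=0 Z=0
after  3: x0=0xf6 x1=0x76 x2=0x76 x3=0xaf x4=0x25 x5=0xa6  N=0 Z=0
after  4: x0=0xf6 x1=0x76 x2=0xa6 x3=0xaf x4=0x25 x5=0xa6  N=0 Z=0
after  5: x0=0x09 x1=0x76 x2=0xa6 x3=0xaf x4=0x25 x5=0xa6  N=0 Z=0
after  6: x0=0x09 x1=0x76 x2=0xa6 x3=0xaf x4=0x93 x5=0xa6  N=1 Z=0
-- IRQ taken; context saved, return-PC = 7 --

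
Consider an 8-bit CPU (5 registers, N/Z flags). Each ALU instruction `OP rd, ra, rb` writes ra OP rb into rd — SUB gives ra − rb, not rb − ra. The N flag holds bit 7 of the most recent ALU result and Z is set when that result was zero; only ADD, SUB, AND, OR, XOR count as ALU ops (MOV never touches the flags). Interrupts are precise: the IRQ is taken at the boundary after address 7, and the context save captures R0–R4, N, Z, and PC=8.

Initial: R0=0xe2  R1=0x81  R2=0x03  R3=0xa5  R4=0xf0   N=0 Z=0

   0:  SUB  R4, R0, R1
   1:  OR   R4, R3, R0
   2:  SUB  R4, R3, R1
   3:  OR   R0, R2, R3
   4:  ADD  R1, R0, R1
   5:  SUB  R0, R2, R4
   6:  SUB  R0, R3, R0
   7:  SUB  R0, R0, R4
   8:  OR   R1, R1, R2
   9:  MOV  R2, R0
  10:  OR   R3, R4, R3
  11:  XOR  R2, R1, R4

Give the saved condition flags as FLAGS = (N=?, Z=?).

after  0: R0=0xe2 R1=0x81 R2=0x03 R3=0xa5 R4=0x61  N=0 Z=0
after  1: R0=0xe2 R1=0x81 R2=0x03 R3=0xa5 R4=0xe7  N=1 Z=0
after  2: R0=0xe2 R1=0x81 R2=0x03 R3=0xa5 R4=0x24  N=0 Z=0
after  3: R0=0xa7 R1=0x81 R2=0x03 R3=0xa5 R4=0x24  N=1 Z=0
after  4: R0=0xa7 R1=0x28 R2=0x03 R3=0xa5 R4=0x24  N=0 Z=0
after  5: R0=0xdf R1=0x28 R2=0x03 R3=0xa5 R4=0x24  N=1 Z=0
after  6: R0=0xc6 R1=0x28 R2=0x03 R3=0xa5 R4=0x24  N=1 Z=0
after  7: R0=0xa2 R1=0x28 R2=0x03 R3=0xa5 R4=0x24  N=1 Z=0
-- IRQ taken; context saved, return-PC = 8 --

FLAGS = (N=1, Z=0)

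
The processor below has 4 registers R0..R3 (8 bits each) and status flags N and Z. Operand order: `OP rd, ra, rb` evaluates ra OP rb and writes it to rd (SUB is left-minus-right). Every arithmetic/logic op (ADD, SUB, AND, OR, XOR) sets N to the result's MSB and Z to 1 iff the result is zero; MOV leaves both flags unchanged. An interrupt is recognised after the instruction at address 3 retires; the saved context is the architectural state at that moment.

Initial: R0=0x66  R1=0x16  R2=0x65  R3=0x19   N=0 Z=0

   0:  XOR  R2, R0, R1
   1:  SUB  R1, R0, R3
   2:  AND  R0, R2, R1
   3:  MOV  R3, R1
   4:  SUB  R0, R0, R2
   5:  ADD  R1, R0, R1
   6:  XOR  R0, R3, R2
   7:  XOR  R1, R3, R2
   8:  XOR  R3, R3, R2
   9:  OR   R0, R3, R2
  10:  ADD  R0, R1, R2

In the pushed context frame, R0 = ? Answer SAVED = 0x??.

after  0: R0=0x66 R1=0x16 R2=0x70 R3=0x19  N=0 Z=0
after  1: R0=0x66 R1=0x4d R2=0x70 R3=0x19  N=0 Z=0
after  2: R0=0x40 R1=0x4d R2=0x70 R3=0x19  N=0 Z=0
after  3: R0=0x40 R1=0x4d R2=0x70 R3=0x4d  N=0 Z=0
-- IRQ taken; context saved, return-PC = 4 --

SAVED = 0x40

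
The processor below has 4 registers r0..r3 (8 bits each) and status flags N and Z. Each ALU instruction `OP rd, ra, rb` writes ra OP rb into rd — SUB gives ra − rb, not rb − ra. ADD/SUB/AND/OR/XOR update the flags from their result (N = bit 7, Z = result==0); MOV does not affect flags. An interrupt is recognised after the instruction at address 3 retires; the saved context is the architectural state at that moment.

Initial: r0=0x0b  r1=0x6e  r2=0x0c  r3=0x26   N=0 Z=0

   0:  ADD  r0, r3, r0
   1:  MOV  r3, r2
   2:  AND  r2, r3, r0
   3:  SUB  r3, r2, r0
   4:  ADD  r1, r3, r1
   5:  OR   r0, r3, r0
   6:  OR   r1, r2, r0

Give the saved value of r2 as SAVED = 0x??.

SAVED = 0x00

after  0: r0=0x31 r1=0x6e r2=0x0c r3=0x26  N=0 Z=0
after  1: r0=0x31 r1=0x6e r2=0x0c r3=0x0c  N=0 Z=0
after  2: r0=0x31 r1=0x6e r2=0x00 r3=0x0c  N=0 Z=1
after  3: r0=0x31 r1=0x6e r2=0x00 r3=0xcf  N=1 Z=0
-- IRQ taken; context saved, return-PC = 4 --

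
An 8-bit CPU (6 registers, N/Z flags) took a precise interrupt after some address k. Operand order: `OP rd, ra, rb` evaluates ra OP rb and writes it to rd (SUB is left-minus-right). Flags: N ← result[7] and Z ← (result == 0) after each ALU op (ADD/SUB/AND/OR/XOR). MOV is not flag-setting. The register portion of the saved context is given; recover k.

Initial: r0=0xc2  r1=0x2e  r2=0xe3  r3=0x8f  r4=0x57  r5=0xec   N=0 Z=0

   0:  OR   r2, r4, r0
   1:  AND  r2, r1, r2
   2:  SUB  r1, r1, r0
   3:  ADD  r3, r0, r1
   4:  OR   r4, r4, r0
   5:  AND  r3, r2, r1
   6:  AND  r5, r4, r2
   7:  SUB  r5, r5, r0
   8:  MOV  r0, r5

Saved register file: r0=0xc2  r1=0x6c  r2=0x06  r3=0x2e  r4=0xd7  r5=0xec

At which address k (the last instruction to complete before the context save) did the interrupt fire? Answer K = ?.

after  0: r0=0xc2 r1=0x2e r2=0xd7 r3=0x8f r4=0x57 r5=0xec  N=1 Z=0
after  1: r0=0xc2 r1=0x2e r2=0x06 r3=0x8f r4=0x57 r5=0xec  N=0 Z=0
after  2: r0=0xc2 r1=0x6c r2=0x06 r3=0x8f r4=0x57 r5=0xec  N=0 Z=0
after  3: r0=0xc2 r1=0x6c r2=0x06 r3=0x2e r4=0x57 r5=0xec  N=0 Z=0
after  4: r0=0xc2 r1=0x6c r2=0x06 r3=0x2e r4=0xd7 r5=0xec  N=1 Z=0
-- IRQ taken; context saved, return-PC = 5 --

K = 4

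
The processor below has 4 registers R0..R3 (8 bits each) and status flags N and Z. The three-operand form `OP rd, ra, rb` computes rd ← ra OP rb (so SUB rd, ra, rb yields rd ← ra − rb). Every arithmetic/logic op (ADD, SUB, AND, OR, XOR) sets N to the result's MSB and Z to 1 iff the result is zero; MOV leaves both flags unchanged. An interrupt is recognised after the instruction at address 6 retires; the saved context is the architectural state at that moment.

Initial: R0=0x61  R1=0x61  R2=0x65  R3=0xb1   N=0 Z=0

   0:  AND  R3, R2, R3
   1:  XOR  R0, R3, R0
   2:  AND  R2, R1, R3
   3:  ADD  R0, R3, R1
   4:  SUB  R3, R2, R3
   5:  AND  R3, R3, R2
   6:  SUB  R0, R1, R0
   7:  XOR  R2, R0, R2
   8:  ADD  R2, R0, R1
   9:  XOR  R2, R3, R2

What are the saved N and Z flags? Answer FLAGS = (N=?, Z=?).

FLAGS = (N=1, Z=0)

after  0: R0=0x61 R1=0x61 R2=0x65 R3=0x21  N=0 Z=0
after  1: R0=0x40 R1=0x61 R2=0x65 R3=0x21  N=0 Z=0
after  2: R0=0x40 R1=0x61 R2=0x21 R3=0x21  N=0 Z=0
after  3: R0=0x82 R1=0x61 R2=0x21 R3=0x21  N=1 Z=0
after  4: R0=0x82 R1=0x61 R2=0x21 R3=0x00  N=0 Z=1
after  5: R0=0x82 R1=0x61 R2=0x21 R3=0x00  N=0 Z=1
after  6: R0=0xdf R1=0x61 R2=0x21 R3=0x00  N=1 Z=0
-- IRQ taken; context saved, return-PC = 7 --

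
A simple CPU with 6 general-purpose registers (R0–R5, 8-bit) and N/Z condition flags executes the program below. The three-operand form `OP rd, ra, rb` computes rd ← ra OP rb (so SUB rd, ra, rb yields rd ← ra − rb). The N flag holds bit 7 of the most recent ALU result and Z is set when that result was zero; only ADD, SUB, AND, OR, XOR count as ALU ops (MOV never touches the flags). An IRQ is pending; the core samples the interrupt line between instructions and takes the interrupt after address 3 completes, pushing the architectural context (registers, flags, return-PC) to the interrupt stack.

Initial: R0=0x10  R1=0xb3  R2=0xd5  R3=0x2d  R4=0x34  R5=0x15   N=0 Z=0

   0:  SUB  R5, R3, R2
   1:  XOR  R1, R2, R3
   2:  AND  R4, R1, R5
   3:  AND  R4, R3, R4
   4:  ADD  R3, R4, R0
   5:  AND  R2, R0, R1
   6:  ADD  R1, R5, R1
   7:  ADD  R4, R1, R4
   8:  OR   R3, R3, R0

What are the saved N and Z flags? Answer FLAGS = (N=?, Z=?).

FLAGS = (N=0, Z=0)

after  0: R0=0x10 R1=0xb3 R2=0xd5 R3=0x2d R4=0x34 R5=0x58  N=0 Z=0
after  1: R0=0x10 R1=0xf8 R2=0xd5 R3=0x2d R4=0x34 R5=0x58  N=1 Z=0
after  2: R0=0x10 R1=0xf8 R2=0xd5 R3=0x2d R4=0x58 R5=0x58  N=0 Z=0
after  3: R0=0x10 R1=0xf8 R2=0xd5 R3=0x2d R4=0x08 R5=0x58  N=0 Z=0
-- IRQ taken; context saved, return-PC = 4 --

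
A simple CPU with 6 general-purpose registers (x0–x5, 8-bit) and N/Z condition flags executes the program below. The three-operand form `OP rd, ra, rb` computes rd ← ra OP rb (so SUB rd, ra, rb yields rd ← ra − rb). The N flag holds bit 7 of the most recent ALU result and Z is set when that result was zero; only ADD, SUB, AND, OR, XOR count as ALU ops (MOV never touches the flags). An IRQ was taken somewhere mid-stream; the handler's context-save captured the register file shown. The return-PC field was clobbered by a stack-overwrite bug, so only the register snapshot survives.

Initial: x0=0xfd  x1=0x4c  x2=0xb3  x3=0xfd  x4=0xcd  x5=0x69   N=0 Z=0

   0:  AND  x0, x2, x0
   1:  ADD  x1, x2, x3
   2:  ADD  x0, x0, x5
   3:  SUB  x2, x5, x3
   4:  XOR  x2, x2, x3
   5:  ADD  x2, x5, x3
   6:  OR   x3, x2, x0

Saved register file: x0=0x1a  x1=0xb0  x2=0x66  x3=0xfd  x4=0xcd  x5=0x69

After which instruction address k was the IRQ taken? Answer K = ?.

after  0: x0=0xb1 x1=0x4c x2=0xb3 x3=0xfd x4=0xcd x5=0x69  N=1 Z=0
after  1: x0=0xb1 x1=0xb0 x2=0xb3 x3=0xfd x4=0xcd x5=0x69  N=1 Z=0
after  2: x0=0x1a x1=0xb0 x2=0xb3 x3=0xfd x4=0xcd x5=0x69  N=0 Z=0
after  3: x0=0x1a x1=0xb0 x2=0x6c x3=0xfd x4=0xcd x5=0x69  N=0 Z=0
after  4: x0=0x1a x1=0xb0 x2=0x91 x3=0xfd x4=0xcd x5=0x69  N=1 Z=0
after  5: x0=0x1a x1=0xb0 x2=0x66 x3=0xfd x4=0xcd x5=0x69  N=0 Z=0
-- IRQ taken; context saved, return-PC = 6 --

K = 5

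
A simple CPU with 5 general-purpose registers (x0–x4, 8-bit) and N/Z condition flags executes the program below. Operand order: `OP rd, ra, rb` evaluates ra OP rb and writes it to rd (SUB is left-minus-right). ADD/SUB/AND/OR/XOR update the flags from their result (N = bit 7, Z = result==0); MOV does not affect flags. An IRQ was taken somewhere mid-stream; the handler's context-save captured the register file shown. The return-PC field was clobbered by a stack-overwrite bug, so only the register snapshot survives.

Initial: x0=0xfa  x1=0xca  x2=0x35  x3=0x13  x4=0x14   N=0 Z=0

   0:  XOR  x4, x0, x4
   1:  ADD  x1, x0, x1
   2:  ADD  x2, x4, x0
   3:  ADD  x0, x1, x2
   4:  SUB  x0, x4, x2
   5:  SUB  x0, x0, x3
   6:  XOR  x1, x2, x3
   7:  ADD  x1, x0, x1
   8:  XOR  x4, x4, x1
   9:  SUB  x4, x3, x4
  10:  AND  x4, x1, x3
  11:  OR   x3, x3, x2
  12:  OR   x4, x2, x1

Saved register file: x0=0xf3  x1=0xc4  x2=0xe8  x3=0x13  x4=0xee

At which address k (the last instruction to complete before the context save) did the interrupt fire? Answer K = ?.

K = 5

after  0: x0=0xfa x1=0xca x2=0x35 x3=0x13 x4=0xee  N=1 Z=0
after  1: x0=0xfa x1=0xc4 x2=0x35 x3=0x13 x4=0xee  N=1 Z=0
after  2: x0=0xfa x1=0xc4 x2=0xe8 x3=0x13 x4=0xee  N=1 Z=0
after  3: x0=0xac x1=0xc4 x2=0xe8 x3=0x13 x4=0xee  N=1 Z=0
after  4: x0=0x06 x1=0xc4 x2=0xe8 x3=0x13 x4=0xee  N=0 Z=0
after  5: x0=0xf3 x1=0xc4 x2=0xe8 x3=0x13 x4=0xee  N=1 Z=0
-- IRQ taken; context saved, return-PC = 6 --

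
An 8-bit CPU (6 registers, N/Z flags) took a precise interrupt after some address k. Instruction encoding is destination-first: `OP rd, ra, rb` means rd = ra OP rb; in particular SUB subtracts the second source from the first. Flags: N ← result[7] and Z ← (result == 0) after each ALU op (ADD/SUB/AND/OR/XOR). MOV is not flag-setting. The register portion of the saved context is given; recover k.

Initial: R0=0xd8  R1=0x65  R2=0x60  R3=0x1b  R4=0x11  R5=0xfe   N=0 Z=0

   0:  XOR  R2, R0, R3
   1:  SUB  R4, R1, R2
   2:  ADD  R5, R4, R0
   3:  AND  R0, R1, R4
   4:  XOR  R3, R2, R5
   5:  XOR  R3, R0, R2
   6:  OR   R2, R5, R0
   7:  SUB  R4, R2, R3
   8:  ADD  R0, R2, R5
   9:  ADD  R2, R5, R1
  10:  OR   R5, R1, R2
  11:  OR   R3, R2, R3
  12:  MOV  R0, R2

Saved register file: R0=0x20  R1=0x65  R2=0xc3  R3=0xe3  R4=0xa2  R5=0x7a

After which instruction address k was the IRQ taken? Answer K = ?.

after  0: R0=0xd8 R1=0x65 R2=0xc3 R3=0x1b R4=0x11 R5=0xfe  N=1 Z=0
after  1: R0=0xd8 R1=0x65 R2=0xc3 R3=0x1b R4=0xa2 R5=0xfe  N=1 Z=0
after  2: R0=0xd8 R1=0x65 R2=0xc3 R3=0x1b R4=0xa2 R5=0x7a  N=0 Z=0
after  3: R0=0x20 R1=0x65 R2=0xc3 R3=0x1b R4=0xa2 R5=0x7a  N=0 Z=0
after  4: R0=0x20 R1=0x65 R2=0xc3 R3=0xb9 R4=0xa2 R5=0x7a  N=1 Z=0
after  5: R0=0x20 R1=0x65 R2=0xc3 R3=0xe3 R4=0xa2 R5=0x7a  N=1 Z=0
-- IRQ taken; context saved, return-PC = 6 --

K = 5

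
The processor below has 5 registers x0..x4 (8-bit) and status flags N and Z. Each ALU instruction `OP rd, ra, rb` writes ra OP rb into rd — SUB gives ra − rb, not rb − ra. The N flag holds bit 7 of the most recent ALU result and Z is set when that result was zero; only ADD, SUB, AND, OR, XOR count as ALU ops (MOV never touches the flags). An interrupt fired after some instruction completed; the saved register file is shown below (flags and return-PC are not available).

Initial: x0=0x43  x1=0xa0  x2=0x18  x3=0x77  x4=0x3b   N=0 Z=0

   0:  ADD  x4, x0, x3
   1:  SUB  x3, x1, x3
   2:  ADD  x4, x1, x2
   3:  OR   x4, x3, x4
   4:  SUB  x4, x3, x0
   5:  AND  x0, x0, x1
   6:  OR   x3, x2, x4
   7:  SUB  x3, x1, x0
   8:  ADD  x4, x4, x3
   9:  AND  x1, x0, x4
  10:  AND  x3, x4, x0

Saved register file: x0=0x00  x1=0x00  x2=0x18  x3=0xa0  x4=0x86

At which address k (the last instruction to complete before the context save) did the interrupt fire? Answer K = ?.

after  0: x0=0x43 x1=0xa0 x2=0x18 x3=0x77 x4=0xba  N=1 Z=0
after  1: x0=0x43 x1=0xa0 x2=0x18 x3=0x29 x4=0xba  N=0 Z=0
after  2: x0=0x43 x1=0xa0 x2=0x18 x3=0x29 x4=0xb8  N=1 Z=0
after  3: x0=0x43 x1=0xa0 x2=0x18 x3=0x29 x4=0xb9  N=1 Z=0
after  4: x0=0x43 x1=0xa0 x2=0x18 x3=0x29 x4=0xe6  N=1 Z=0
after  5: x0=0x00 x1=0xa0 x2=0x18 x3=0x29 x4=0xe6  N=0 Z=1
after  6: x0=0x00 x1=0xa0 x2=0x18 x3=0xfe x4=0xe6  N=1 Z=0
after  7: x0=0x00 x1=0xa0 x2=0x18 x3=0xa0 x4=0xe6  N=1 Z=0
after  8: x0=0x00 x1=0xa0 x2=0x18 x3=0xa0 x4=0x86  N=1 Z=0
after  9: x0=0x00 x1=0x00 x2=0x18 x3=0xa0 x4=0x86  N=0 Z=1
-- IRQ taken; context saved, return-PC = 10 --

K = 9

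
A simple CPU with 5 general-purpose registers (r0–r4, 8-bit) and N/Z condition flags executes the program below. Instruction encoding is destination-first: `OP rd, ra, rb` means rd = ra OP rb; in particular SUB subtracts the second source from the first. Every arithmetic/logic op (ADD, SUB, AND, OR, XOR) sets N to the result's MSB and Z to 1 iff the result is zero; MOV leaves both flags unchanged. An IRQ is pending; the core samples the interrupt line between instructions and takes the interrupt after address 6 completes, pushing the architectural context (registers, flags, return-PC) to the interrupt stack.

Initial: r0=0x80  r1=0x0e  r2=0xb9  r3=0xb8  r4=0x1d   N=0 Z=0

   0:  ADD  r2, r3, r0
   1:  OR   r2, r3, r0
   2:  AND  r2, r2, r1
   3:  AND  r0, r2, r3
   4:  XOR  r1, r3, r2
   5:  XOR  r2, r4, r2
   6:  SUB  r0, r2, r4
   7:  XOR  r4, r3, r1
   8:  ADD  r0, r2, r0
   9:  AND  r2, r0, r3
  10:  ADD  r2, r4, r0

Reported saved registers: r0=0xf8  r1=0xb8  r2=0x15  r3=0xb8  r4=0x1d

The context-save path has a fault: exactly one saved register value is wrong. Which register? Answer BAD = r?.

after  0: r0=0x80 r1=0x0e r2=0x38 r3=0xb8 r4=0x1d  N=0 Z=0
after  1: r0=0x80 r1=0x0e r2=0xb8 r3=0xb8 r4=0x1d  N=1 Z=0
after  2: r0=0x80 r1=0x0e r2=0x08 r3=0xb8 r4=0x1d  N=0 Z=0
after  3: r0=0x08 r1=0x0e r2=0x08 r3=0xb8 r4=0x1d  N=0 Z=0
after  4: r0=0x08 r1=0xb0 r2=0x08 r3=0xb8 r4=0x1d  N=1 Z=0
after  5: r0=0x08 r1=0xb0 r2=0x15 r3=0xb8 r4=0x1d  N=0 Z=0
after  6: r0=0xf8 r1=0xb0 r2=0x15 r3=0xb8 r4=0x1d  N=1 Z=0
-- IRQ taken; context saved, return-PC = 7 --
mismatch: r1: reported 0xb8 vs actual 0xb0

BAD = r1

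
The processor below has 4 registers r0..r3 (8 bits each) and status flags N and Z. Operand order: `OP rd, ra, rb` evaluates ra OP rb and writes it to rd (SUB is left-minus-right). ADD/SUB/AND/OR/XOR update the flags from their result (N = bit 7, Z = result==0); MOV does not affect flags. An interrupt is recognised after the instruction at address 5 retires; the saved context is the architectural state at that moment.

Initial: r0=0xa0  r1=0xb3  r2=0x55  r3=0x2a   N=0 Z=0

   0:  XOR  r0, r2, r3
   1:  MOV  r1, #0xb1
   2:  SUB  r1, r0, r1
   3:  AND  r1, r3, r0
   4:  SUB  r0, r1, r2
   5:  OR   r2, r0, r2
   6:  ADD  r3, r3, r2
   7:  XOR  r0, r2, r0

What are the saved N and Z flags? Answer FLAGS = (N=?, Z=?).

after  0: r0=0x7f r1=0xb3 r2=0x55 r3=0x2a  N=0 Z=0
after  1: r0=0x7f r1=0xb1 r2=0x55 r3=0x2a  N=0 Z=0
after  2: r0=0x7f r1=0xce r2=0x55 r3=0x2a  N=1 Z=0
after  3: r0=0x7f r1=0x2a r2=0x55 r3=0x2a  N=0 Z=0
after  4: r0=0xd5 r1=0x2a r2=0x55 r3=0x2a  N=1 Z=0
after  5: r0=0xd5 r1=0x2a r2=0xd5 r3=0x2a  N=1 Z=0
-- IRQ taken; context saved, return-PC = 6 --

FLAGS = (N=1, Z=0)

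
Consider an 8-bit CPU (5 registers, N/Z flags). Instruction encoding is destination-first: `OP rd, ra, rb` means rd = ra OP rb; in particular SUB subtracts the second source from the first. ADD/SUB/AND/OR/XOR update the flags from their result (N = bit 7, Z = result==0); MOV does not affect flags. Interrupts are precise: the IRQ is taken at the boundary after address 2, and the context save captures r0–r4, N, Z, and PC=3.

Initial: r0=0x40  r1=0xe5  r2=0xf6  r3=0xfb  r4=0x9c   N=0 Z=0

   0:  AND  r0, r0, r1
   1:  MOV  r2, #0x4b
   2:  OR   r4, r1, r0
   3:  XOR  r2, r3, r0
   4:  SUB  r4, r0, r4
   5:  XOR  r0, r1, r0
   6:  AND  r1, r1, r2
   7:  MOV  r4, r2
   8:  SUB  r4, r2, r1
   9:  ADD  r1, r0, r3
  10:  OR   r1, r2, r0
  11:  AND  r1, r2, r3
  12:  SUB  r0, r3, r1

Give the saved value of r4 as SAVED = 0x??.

SAVED = 0xe5

after  0: r0=0x40 r1=0xe5 r2=0xf6 r3=0xfb r4=0x9c  N=0 Z=0
after  1: r0=0x40 r1=0xe5 r2=0x4b r3=0xfb r4=0x9c  N=0 Z=0
after  2: r0=0x40 r1=0xe5 r2=0x4b r3=0xfb r4=0xe5  N=1 Z=0
-- IRQ taken; context saved, return-PC = 3 --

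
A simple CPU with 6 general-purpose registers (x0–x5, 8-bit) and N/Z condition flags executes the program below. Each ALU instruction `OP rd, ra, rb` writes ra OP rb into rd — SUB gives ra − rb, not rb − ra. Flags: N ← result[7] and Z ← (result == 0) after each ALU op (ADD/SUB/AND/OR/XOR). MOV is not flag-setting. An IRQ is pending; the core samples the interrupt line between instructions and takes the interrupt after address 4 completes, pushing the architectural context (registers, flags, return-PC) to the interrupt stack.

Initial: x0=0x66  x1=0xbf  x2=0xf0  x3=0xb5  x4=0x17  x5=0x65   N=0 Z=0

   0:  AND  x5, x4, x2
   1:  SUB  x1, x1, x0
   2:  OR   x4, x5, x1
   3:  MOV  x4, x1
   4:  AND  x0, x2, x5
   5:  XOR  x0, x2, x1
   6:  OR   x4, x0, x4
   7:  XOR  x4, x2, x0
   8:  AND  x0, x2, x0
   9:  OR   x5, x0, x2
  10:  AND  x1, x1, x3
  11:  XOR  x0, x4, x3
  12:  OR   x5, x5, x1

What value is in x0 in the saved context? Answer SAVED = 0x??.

SAVED = 0x10

after  0: x0=0x66 x1=0xbf x2=0xf0 x3=0xb5 x4=0x17 x5=0x10  N=0 Z=0
after  1: x0=0x66 x1=0x59 x2=0xf0 x3=0xb5 x4=0x17 x5=0x10  N=0 Z=0
after  2: x0=0x66 x1=0x59 x2=0xf0 x3=0xb5 x4=0x59 x5=0x10  N=0 Z=0
after  3: x0=0x66 x1=0x59 x2=0xf0 x3=0xb5 x4=0x59 x5=0x10  N=0 Z=0
after  4: x0=0x10 x1=0x59 x2=0xf0 x3=0xb5 x4=0x59 x5=0x10  N=0 Z=0
-- IRQ taken; context saved, return-PC = 5 --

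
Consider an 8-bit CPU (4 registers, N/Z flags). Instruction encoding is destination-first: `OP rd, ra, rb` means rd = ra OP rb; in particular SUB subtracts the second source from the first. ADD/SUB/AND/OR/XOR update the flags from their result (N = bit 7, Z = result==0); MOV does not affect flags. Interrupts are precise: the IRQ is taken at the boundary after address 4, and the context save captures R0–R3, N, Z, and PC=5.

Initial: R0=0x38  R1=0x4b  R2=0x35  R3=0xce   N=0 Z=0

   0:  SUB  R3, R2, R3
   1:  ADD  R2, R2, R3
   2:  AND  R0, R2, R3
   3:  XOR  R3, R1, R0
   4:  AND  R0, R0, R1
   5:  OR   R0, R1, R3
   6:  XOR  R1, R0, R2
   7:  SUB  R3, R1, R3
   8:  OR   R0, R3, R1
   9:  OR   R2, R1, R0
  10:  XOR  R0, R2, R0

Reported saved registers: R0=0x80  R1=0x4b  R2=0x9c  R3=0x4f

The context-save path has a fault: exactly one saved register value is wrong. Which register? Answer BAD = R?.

BAD = R0

after  0: R0=0x38 R1=0x4b R2=0x35 R3=0x67  N=0 Z=0
after  1: R0=0x38 R1=0x4b R2=0x9c R3=0x67  N=1 Z=0
after  2: R0=0x04 R1=0x4b R2=0x9c R3=0x67  N=0 Z=0
after  3: R0=0x04 R1=0x4b R2=0x9c R3=0x4f  N=0 Z=0
after  4: R0=0x00 R1=0x4b R2=0x9c R3=0x4f  N=0 Z=1
-- IRQ taken; context saved, return-PC = 5 --
mismatch: R0: reported 0x80 vs actual 0x00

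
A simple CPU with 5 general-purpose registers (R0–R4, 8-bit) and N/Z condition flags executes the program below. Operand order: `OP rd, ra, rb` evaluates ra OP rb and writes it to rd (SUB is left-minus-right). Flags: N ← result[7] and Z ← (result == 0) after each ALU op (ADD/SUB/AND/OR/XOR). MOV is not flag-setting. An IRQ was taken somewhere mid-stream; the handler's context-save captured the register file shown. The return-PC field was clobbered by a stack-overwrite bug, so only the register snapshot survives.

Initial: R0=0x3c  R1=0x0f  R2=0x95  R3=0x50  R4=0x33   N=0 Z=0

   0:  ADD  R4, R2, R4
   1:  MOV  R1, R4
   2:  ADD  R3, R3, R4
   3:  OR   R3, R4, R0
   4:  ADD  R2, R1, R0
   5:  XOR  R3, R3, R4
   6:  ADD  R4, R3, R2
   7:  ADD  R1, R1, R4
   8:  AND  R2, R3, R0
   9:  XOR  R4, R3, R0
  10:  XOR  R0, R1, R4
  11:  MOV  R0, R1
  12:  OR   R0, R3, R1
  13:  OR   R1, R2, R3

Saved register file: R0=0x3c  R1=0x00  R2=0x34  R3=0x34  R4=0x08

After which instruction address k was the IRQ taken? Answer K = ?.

after  0: R0=0x3c R1=0x0f R2=0x95 R3=0x50 R4=0xc8  N=1 Z=0
after  1: R0=0x3c R1=0xc8 R2=0x95 R3=0x50 R4=0xc8  N=1 Z=0
after  2: R0=0x3c R1=0xc8 R2=0x95 R3=0x18 R4=0xc8  N=0 Z=0
after  3: R0=0x3c R1=0xc8 R2=0x95 R3=0xfc R4=0xc8  N=1 Z=0
after  4: R0=0x3c R1=0xc8 R2=0x04 R3=0xfc R4=0xc8  N=0 Z=0
after  5: R0=0x3c R1=0xc8 R2=0x04 R3=0x34 R4=0xc8  N=0 Z=0
after  6: R0=0x3c R1=0xc8 R2=0x04 R3=0x34 R4=0x38  N=0 Z=0
after  7: R0=0x3c R1=0x00 R2=0x04 R3=0x34 R4=0x38  N=0 Z=1
after  8: R0=0x3c R1=0x00 R2=0x34 R3=0x34 R4=0x38  N=0 Z=0
after  9: R0=0x3c R1=0x00 R2=0x34 R3=0x34 R4=0x08  N=0 Z=0
-- IRQ taken; context saved, return-PC = 10 --

K = 9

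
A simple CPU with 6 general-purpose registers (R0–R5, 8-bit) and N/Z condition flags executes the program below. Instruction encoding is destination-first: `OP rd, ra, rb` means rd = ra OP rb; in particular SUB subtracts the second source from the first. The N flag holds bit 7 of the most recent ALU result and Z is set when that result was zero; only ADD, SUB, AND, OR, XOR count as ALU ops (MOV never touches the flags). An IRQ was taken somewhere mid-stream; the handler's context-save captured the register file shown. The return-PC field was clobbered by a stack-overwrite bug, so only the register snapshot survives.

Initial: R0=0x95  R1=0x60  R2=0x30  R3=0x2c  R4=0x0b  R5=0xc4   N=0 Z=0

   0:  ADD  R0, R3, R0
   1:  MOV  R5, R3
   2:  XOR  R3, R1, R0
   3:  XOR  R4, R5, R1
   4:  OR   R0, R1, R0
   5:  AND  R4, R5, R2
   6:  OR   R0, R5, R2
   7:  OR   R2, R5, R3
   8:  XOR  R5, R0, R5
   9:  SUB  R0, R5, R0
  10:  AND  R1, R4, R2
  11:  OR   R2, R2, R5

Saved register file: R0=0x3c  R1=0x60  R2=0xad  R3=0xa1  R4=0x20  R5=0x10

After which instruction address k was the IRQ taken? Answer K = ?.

after  0: R0=0xc1 R1=0x60 R2=0x30 R3=0x2c R4=0x0b R5=0xc4  N=1 Z=0
after  1: R0=0xc1 R1=0x60 R2=0x30 R3=0x2c R4=0x0b R5=0x2c  N=1 Z=0
after  2: R0=0xc1 R1=0x60 R2=0x30 R3=0xa1 R4=0x0b R5=0x2c  N=1 Z=0
after  3: R0=0xc1 R1=0x60 R2=0x30 R3=0xa1 R4=0x4c R5=0x2c  N=0 Z=0
after  4: R0=0xe1 R1=0x60 R2=0x30 R3=0xa1 R4=0x4c R5=0x2c  N=1 Z=0
after  5: R0=0xe1 R1=0x60 R2=0x30 R3=0xa1 R4=0x20 R5=0x2c  N=0 Z=0
after  6: R0=0x3c R1=0x60 R2=0x30 R3=0xa1 R4=0x20 R5=0x2c  N=0 Z=0
after  7: R0=0x3c R1=0x60 R2=0xad R3=0xa1 R4=0x20 R5=0x2c  N=1 Z=0
after  8: R0=0x3c R1=0x60 R2=0xad R3=0xa1 R4=0x20 R5=0x10  N=0 Z=0
-- IRQ taken; context saved, return-PC = 9 --

K = 8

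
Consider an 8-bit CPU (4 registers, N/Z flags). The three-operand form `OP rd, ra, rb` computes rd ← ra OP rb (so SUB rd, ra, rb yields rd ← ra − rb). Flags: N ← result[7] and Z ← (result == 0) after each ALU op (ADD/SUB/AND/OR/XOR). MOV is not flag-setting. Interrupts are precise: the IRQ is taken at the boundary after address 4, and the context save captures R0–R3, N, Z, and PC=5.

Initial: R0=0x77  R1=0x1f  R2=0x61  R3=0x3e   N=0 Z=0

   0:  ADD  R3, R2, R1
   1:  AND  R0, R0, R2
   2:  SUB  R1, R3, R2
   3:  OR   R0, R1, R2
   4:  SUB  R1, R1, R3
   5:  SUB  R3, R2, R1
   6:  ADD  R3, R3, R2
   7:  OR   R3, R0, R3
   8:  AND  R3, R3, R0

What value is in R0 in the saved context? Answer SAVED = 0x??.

after  0: R0=0x77 R1=0x1f R2=0x61 R3=0x80  N=1 Z=0
after  1: R0=0x61 R1=0x1f R2=0x61 R3=0x80  N=0 Z=0
after  2: R0=0x61 R1=0x1f R2=0x61 R3=0x80  N=0 Z=0
after  3: R0=0x7f R1=0x1f R2=0x61 R3=0x80  N=0 Z=0
after  4: R0=0x7f R1=0x9f R2=0x61 R3=0x80  N=1 Z=0
-- IRQ taken; context saved, return-PC = 5 --

SAVED = 0x7f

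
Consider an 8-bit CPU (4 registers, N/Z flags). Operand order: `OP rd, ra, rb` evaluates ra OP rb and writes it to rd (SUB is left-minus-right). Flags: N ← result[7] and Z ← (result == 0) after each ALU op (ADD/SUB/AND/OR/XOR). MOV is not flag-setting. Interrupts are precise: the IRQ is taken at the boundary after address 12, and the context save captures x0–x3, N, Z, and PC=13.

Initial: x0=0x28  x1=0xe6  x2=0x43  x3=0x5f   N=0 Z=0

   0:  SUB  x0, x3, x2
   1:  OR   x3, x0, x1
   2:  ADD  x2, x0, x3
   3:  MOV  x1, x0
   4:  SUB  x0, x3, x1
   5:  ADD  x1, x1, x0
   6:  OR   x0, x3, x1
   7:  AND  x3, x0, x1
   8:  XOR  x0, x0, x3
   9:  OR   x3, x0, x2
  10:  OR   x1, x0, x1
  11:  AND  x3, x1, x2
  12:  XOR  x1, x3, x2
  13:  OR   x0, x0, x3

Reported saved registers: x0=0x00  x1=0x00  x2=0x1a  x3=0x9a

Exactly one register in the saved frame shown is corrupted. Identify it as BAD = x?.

BAD = x3

after  0: x0=0x1c x1=0xe6 x2=0x43 x3=0x5f  N=0 Z=0
after  1: x0=0x1c x1=0xe6 x2=0x43 x3=0xfe  N=1 Z=0
after  2: x0=0x1c x1=0xe6 x2=0x1a x3=0xfe  N=0 Z=0
after  3: x0=0x1c x1=0x1c x2=0x1a x3=0xfe  N=0 Z=0
after  4: x0=0xe2 x1=0x1c x2=0x1a x3=0xfe  N=1 Z=0
after  5: x0=0xe2 x1=0xfe x2=0x1a x3=0xfe  N=1 Z=0
after  6: x0=0xfe x1=0xfe x2=0x1a x3=0xfe  N=1 Z=0
after  7: x0=0xfe x1=0xfe x2=0x1a x3=0xfe  N=1 Z=0
after  8: x0=0x00 x1=0xfe x2=0x1a x3=0xfe  N=0 Z=1
after  9: x0=0x00 x1=0xfe x2=0x1a x3=0x1a  N=0 Z=0
after 10: x0=0x00 x1=0xfe x2=0x1a x3=0x1a  N=1 Z=0
after 11: x0=0x00 x1=0xfe x2=0x1a x3=0x1a  N=0 Z=0
after 12: x0=0x00 x1=0x00 x2=0x1a x3=0x1a  N=0 Z=1
-- IRQ taken; context saved, return-PC = 13 --
mismatch: x3: reported 0x9a vs actual 0x1a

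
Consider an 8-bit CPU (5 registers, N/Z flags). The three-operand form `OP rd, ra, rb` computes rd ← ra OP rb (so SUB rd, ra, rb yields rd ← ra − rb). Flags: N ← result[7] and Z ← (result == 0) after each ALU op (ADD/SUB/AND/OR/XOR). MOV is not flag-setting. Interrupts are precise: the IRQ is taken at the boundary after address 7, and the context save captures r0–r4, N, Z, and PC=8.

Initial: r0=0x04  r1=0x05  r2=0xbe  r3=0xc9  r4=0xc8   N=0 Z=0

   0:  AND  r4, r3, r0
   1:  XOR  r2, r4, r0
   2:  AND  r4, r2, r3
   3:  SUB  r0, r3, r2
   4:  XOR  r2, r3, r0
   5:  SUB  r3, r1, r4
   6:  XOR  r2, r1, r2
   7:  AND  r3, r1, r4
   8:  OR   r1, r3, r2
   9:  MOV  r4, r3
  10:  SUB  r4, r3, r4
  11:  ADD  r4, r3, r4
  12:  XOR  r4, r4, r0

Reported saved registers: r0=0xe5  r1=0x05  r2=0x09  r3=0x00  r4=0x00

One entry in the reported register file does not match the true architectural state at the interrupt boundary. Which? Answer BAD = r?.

BAD = r0

after  0: r0=0x04 r1=0x05 r2=0xbe r3=0xc9 r4=0x00  N=0 Z=1
after  1: r0=0x04 r1=0x05 r2=0x04 r3=0xc9 r4=0x00  N=0 Z=0
after  2: r0=0x04 r1=0x05 r2=0x04 r3=0xc9 r4=0x00  N=0 Z=1
after  3: r0=0xc5 r1=0x05 r2=0x04 r3=0xc9 r4=0x00  N=1 Z=0
after  4: r0=0xc5 r1=0x05 r2=0x0c r3=0xc9 r4=0x00  N=0 Z=0
after  5: r0=0xc5 r1=0x05 r2=0x0c r3=0x05 r4=0x00  N=0 Z=0
after  6: r0=0xc5 r1=0x05 r2=0x09 r3=0x05 r4=0x00  N=0 Z=0
after  7: r0=0xc5 r1=0x05 r2=0x09 r3=0x00 r4=0x00  N=0 Z=1
-- IRQ taken; context saved, return-PC = 8 --
mismatch: r0: reported 0xe5 vs actual 0xc5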